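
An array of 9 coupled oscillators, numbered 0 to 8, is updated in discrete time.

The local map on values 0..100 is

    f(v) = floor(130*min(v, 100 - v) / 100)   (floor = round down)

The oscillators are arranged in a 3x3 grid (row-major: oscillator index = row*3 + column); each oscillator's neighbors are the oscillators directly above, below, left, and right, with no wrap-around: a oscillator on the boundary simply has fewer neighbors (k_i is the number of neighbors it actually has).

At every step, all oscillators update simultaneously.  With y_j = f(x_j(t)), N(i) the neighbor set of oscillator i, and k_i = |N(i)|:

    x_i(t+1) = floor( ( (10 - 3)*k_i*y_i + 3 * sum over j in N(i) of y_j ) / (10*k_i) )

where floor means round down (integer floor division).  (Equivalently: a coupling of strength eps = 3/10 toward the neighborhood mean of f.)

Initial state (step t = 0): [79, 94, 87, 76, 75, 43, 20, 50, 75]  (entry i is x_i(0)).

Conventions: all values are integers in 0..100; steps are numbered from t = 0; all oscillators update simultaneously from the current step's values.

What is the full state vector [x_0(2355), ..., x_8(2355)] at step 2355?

Answer: [60, 61, 60, 59, 61, 59, 60, 61, 61]
Key observation: The state at step 25, [63, 62, 63, 64, 62, 64, 63, 62, 62], reappears at step 33: the system is in a cycle of period 8 from step 25 on.  Therefore the state at step 2355 equals the state at step 25 + ((2355 - 25) mod 8) = 27, which is [60, 61, 60, 59, 61, 59, 60, 61, 61].

Derivation:
t=0: [79, 94, 87, 76, 75, 43, 20, 50, 75]
t=1: [24, 12, 20, 30, 34, 46, 32, 54, 40]
t=2: [29, 20, 29, 38, 43, 53, 43, 55, 54]
t=3: [37, 31, 38, 49, 53, 57, 54, 57, 59]
t=4: [49, 43, 48, 60, 58, 54, 59, 55, 53]
t=5: [60, 56, 60, 53, 54, 59, 53, 57, 60]
t=6: [54, 56, 52, 59, 58, 53, 60, 55, 52]
t=7: [57, 57, 61, 53, 54, 60, 53, 57, 61]
t=8: [55, 54, 51, 60, 58, 52, 60, 55, 51]
t=9: [57, 58, 62, 52, 55, 61, 52, 57, 62]
t=10: [55, 54, 49, 60, 57, 50, 60, 55, 50]
t=11: [57, 58, 62, 52, 56, 63, 52, 57, 63]
t=12: [55, 53, 49, 60, 56, 49, 60, 55, 49]
t=13: [57, 60, 62, 53, 57, 62, 52, 57, 62]
t=14: [55, 52, 49, 59, 54, 49, 60, 55, 49]
t=15: [57, 61, 62, 54, 59, 62, 53, 58, 62]
t=16: [54, 50, 49, 58, 53, 49, 59, 54, 49]
t=17: [59, 63, 63, 55, 60, 62, 54, 59, 62]
t=18: [53, 48, 48, 57, 52, 49, 57, 53, 49]
t=19: [60, 61, 62, 56, 61, 62, 55, 60, 62]
t=20: [52, 50, 49, 55, 50, 49, 56, 52, 49]
t=21: [61, 64, 63, 59, 64, 63, 57, 61, 62]
t=22: [49, 46, 47, 52, 46, 47, 53, 50, 49]
t=23: [62, 59, 60, 61, 59, 61, 61, 63, 63]
t=24: [49, 52, 51, 50, 52, 50, 49, 48, 48]
t=25: [63, 62, 63, 64, 62, 64, 63, 62, 62]
t=26: [47, 48, 47, 46, 48, 46, 47, 48, 48]
t=27: [60, 61, 60, 59, 61, 59, 60, 61, 61]
t=28: [51, 50, 51, 52, 50, 52, 51, 50, 50]
t=29: [63, 64, 63, 62, 64, 62, 63, 64, 64]
t=30: [47, 46, 47, 48, 46, 48, 47, 46, 46]
t=31: [60, 59, 60, 61, 59, 61, 60, 59, 59]
t=32: [51, 52, 51, 50, 52, 50, 51, 52, 52]
t=33: [63, 62, 63, 64, 62, 64, 63, 62, 62]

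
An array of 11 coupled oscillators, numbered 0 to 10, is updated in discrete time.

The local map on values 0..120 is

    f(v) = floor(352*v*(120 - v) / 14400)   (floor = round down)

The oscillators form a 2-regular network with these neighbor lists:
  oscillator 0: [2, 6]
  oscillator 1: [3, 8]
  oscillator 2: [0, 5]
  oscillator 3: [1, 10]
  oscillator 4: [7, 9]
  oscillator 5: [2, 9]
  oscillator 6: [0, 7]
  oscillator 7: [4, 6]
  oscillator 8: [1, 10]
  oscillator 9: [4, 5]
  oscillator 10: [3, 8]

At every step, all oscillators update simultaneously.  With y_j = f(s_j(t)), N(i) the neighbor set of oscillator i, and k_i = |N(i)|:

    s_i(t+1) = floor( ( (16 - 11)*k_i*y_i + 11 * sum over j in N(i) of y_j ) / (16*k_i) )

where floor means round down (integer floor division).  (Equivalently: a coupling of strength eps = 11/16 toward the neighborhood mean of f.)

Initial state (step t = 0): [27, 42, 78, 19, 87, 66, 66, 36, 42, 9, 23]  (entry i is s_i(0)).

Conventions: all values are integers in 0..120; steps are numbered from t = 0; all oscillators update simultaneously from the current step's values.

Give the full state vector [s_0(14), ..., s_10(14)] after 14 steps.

Answer: [80, 80, 80, 80, 80, 80, 80, 80, 80, 80, 80]

Derivation:
t=0: [27, 42, 78, 19, 87, 66, 66, 36, 42, 9, 23]
t=1: [76, 68, 75, 60, 55, 62, 73, 76, 71, 61, 60]
t=2: [82, 86, 83, 87, 84, 85, 81, 83, 86, 87, 86]
t=3: [76, 70, 74, 70, 72, 72, 75, 75, 71, 71, 70]
t=4: [82, 85, 82, 85, 83, 84, 81, 82, 85, 84, 85]
t=5: [76, 72, 74, 72, 74, 74, 76, 76, 72, 73, 72]
t=6: [81, 84, 82, 84, 82, 83, 81, 81, 84, 83, 84]
t=7: [76, 73, 76, 73, 76, 75, 77, 76, 73, 75, 73]
t=8: [80, 83, 81, 83, 81, 81, 80, 80, 83, 81, 83]
t=9: [77, 75, 77, 75, 77, 77, 78, 77, 75, 77, 75]
t=10: [80, 82, 80, 82, 80, 80, 80, 80, 82, 80, 82]
t=11: [78, 76, 78, 76, 78, 78, 78, 78, 76, 78, 76]
t=12: [80, 81, 80, 81, 80, 80, 80, 80, 81, 80, 81]
t=13: [78, 77, 78, 77, 78, 78, 78, 78, 77, 78, 77]
t=14: [80, 80, 80, 80, 80, 80, 80, 80, 80, 80, 80]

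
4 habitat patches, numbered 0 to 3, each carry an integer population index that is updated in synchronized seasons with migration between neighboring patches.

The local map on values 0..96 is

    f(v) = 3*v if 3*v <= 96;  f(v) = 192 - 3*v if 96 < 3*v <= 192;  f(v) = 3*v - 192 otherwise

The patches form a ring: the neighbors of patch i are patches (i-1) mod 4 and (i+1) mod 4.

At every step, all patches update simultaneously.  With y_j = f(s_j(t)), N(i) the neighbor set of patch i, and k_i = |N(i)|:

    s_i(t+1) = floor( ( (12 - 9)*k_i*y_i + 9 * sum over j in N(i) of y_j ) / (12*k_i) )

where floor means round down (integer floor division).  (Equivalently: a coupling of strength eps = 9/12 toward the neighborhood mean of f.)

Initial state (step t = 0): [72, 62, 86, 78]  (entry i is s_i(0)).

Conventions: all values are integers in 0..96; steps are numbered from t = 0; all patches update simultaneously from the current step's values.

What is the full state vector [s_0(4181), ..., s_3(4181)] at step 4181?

Answer: [69, 75, 69, 75]
Key observation: The state at step 26, [30, 12, 30, 12], reappears at step 32: the system is in a cycle of period 6 from step 26 on.  Therefore the state at step 4181 equals the state at step 26 + ((4181 - 26) mod 6) = 29, which is [69, 75, 69, 75].

Derivation:
t=0: [72, 62, 86, 78]
t=1: [24, 35, 34, 44]
t=2: [73, 82, 77, 75]
t=3: [39, 38, 42, 33]
t=4: [82, 72, 80, 76]
t=5: [36, 44, 34, 47]
t=6: [62, 80, 64, 78]
t=7: [35, 14, 33, 12]
t=8: [51, 78, 52, 76]
t=9: [39, 38, 38, 37]
t=10: [78, 76, 79, 77]
t=11: [38, 41, 39, 42]
t=12: [70, 74, 69, 73]
t=13: [25, 19, 25, 19]
t=14: [61, 70, 61, 70]
t=15: [15, 11, 15, 11]
t=16: [36, 42, 36, 42]
t=17: [70, 79, 70, 79]
t=18: [38, 24, 38, 24]
t=19: [73, 76, 73, 76]
t=20: [33, 29, 33, 29]
t=21: [88, 91, 88, 91]
t=22: [78, 74, 78, 74]
t=23: [33, 39, 33, 39]
t=24: [79, 88, 79, 88]
t=25: [65, 51, 65, 51]
t=26: [30, 12, 30, 12]
t=27: [49, 76, 49, 76]
t=28: [38, 42, 38, 42]
t=29: [69, 75, 69, 75]
t=30: [28, 19, 28, 19]
t=31: [63, 77, 63, 77]
t=32: [30, 12, 30, 12]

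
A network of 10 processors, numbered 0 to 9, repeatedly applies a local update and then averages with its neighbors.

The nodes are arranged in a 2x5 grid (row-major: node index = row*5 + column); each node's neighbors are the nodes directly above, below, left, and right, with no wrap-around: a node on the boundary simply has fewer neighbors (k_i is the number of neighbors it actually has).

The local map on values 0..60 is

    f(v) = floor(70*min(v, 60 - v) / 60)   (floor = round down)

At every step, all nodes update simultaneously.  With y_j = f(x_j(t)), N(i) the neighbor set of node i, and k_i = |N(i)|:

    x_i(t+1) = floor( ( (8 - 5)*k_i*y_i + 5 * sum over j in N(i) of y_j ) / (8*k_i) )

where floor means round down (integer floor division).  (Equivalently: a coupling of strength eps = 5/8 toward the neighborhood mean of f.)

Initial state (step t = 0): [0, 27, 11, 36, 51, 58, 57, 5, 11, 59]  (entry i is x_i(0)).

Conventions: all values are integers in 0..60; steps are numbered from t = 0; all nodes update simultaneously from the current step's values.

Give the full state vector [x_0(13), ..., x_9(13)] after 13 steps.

Simulating step by step:
t=0: [0, 27, 11, 36, 51, 58, 57, 5, 11, 59]
t=1: [10, 14, 17, 17, 12, 1, 9, 7, 11, 7]
t=2: [9, 14, 16, 16, 13, 6, 8, 11, 11, 11]
t=3: [10, 13, 16, 16, 15, 8, 10, 12, 13, 12]
t=4: [11, 13, 16, 17, 16, 10, 12, 14, 15, 15]
t=5: [12, 14, 17, 18, 18, 12, 14, 16, 17, 17]
t=6: [14, 16, 18, 20, 20, 14, 16, 18, 19, 19]
t=7: [16, 18, 20, 22, 22, 16, 18, 20, 22, 22]
t=8: [18, 20, 23, 24, 25, 18, 20, 23, 24, 25]
t=9: [21, 23, 25, 27, 28, 21, 23, 25, 27, 28]
t=10: [24, 26, 28, 30, 31, 24, 26, 28, 30, 31]
t=11: [28, 30, 32, 33, 33, 28, 30, 32, 33, 33]
t=12: [32, 33, 32, 31, 31, 32, 33, 32, 31, 31]
t=13: [31, 31, 32, 32, 33, 31, 31, 32, 32, 33]

Answer: [31, 31, 32, 32, 33, 31, 31, 32, 32, 33]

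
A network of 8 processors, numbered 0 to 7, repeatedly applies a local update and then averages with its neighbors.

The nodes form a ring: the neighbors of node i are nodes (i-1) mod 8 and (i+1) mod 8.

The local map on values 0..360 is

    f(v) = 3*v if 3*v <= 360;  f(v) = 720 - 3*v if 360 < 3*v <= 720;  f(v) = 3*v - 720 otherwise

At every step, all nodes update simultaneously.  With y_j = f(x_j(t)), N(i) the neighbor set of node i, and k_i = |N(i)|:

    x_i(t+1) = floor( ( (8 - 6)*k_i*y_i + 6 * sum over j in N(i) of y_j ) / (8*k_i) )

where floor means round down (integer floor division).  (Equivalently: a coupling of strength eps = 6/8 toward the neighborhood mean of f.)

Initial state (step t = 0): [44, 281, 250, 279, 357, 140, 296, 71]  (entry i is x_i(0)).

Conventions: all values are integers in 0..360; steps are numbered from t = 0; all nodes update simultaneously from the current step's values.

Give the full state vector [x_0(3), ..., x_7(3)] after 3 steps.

Simulating step by step:
t=0: [44, 281, 250, 279, 357, 140, 296, 71]
t=1: [159, 91, 97, 172, 244, 269, 234, 165]
t=2: [247, 268, 251, 164, 112, 33, 121, 154]
t=3: [133, 41, 125, 195, 206, 284, 223, 206]

Answer: [133, 41, 125, 195, 206, 284, 223, 206]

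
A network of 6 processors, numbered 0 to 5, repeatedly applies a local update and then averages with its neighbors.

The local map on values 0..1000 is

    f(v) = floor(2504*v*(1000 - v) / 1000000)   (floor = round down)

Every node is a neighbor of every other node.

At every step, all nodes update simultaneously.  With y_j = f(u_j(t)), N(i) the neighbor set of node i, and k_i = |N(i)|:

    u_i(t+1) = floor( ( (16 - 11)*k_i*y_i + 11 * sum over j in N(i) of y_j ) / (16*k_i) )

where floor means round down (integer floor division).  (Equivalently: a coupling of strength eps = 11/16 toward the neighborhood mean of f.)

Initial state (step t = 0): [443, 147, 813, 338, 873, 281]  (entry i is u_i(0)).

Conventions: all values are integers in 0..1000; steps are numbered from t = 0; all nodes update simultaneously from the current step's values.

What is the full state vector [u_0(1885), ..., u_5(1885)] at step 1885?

Answer: [600, 600, 600, 600, 600, 600]
Key observation: The state at step 7, [600, 600, 600, 600, 600, 600], reappears at step 8: the system is in a cycle of period 1 from step 7 on.  Therefore the state at step 1885 equals the state at step 7 + ((1885 - 7) mod 1) = 7, which is [600, 600, 600, 600, 600, 600].

Derivation:
t=0: [443, 147, 813, 338, 873, 281]
t=1: [472, 419, 431, 462, 413, 453]
t=2: [617, 614, 615, 617, 614, 616]
t=3: [591, 592, 592, 591, 592, 592]
t=4: [604, 604, 604, 604, 604, 604]
t=5: [598, 598, 598, 598, 598, 598]
t=6: [601, 601, 601, 601, 601, 601]
t=7: [600, 600, 600, 600, 600, 600]
t=8: [600, 600, 600, 600, 600, 600]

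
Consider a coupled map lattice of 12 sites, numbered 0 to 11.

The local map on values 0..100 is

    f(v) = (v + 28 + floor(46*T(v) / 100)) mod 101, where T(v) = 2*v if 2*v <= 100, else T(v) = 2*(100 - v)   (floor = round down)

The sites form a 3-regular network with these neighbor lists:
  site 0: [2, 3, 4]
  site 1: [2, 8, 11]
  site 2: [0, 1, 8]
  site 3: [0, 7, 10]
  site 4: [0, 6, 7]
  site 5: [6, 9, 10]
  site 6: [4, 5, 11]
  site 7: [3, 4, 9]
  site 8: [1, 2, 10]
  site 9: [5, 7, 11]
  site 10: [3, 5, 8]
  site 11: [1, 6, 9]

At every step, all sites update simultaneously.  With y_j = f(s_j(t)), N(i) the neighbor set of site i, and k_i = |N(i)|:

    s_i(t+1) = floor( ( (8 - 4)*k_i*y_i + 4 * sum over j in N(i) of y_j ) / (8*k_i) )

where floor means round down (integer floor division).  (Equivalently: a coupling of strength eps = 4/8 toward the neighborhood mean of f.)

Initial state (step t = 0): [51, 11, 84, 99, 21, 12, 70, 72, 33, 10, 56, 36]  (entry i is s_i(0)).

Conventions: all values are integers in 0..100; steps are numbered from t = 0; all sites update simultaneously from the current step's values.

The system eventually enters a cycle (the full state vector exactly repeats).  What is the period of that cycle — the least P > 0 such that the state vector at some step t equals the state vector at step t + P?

Simulating step by step:
t=0: [51, 11, 84, 99, 21, 12, 70, 72, 33, 10, 56, 36]
t=1: [31, 60, 39, 24, 45, 41, 48, 35, 61, 52, 39, 68]
t=2: [58, 19, 22, 67, 40, 9, 16, 65, 15, 32, 17, 22]
t=3: [27, 64, 58, 29, 19, 57, 48, 31, 60, 67, 50, 70]
t=4: [67, 23, 32, 73, 62, 22, 28, 72, 23, 34, 33, 23]
t=5: [34, 74, 72, 35, 33, 79, 68, 35, 78, 74, 73, 77]
t=6: [81, 24, 35, 82, 80, 24, 35, 82, 24, 36, 36, 24]
t=7: [36, 77, 76, 37, 36, 85, 76, 37, 81, 77, 77, 81]
t=8: [85, 25, 37, 86, 85, 25, 37, 86, 25, 37, 37, 25]
t=9: [37, 79, 79, 37, 37, 87, 79, 37, 83, 79, 79, 83]
t=10: [86, 25, 37, 86, 86, 25, 37, 86, 25, 37, 37, 25]
t=11: [37, 79, 79, 37, 37, 87, 79, 37, 83, 79, 79, 83]

Answer: 2
Key observation: The state at step 9, [37, 79, 79, 37, 37, 87, 79, 37, 83, 79, 79, 83], reappears at step 11 — and no state repeats earlier — so the cycle the system enters has period 2.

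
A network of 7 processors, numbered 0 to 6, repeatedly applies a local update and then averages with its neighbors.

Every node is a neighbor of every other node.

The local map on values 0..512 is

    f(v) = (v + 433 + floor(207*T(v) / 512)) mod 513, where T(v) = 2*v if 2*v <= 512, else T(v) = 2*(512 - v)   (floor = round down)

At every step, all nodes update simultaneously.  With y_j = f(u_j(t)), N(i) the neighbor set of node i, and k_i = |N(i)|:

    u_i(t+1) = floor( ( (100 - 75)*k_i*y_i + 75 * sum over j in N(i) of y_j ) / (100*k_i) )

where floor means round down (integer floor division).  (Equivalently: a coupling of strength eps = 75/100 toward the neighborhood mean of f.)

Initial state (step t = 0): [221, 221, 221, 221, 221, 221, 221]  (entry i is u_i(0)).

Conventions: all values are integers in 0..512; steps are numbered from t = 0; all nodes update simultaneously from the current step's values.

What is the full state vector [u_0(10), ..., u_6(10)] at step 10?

Answer: [412, 412, 412, 412, 412, 412, 412]

Derivation:
t=0: [221, 221, 221, 221, 221, 221, 221]
t=1: [319, 319, 319, 319, 319, 319, 319]
t=2: [395, 395, 395, 395, 395, 395, 395]
t=3: [409, 409, 409, 409, 409, 409, 409]
t=4: [412, 412, 412, 412, 412, 412, 412]
t=5: [412, 412, 412, 412, 412, 412, 412]
t=6: [412, 412, 412, 412, 412, 412, 412]
t=7: [412, 412, 412, 412, 412, 412, 412]
t=8: [412, 412, 412, 412, 412, 412, 412]
t=9: [412, 412, 412, 412, 412, 412, 412]
t=10: [412, 412, 412, 412, 412, 412, 412]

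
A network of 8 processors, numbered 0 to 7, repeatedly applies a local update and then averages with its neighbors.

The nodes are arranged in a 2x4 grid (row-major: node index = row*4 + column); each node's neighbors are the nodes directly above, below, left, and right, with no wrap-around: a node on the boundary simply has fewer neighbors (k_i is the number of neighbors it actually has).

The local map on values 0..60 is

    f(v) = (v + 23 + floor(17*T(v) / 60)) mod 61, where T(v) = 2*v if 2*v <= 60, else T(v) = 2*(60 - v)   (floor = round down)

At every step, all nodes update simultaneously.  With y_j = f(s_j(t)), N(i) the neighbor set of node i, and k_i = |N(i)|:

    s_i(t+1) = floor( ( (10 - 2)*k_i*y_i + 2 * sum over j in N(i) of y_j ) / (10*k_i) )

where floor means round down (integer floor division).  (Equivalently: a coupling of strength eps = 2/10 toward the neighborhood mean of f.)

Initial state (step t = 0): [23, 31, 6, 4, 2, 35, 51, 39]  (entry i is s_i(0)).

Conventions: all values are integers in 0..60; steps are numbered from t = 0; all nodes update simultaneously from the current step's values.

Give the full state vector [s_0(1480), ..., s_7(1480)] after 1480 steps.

Answer: [19, 48, 20, 19, 19, 48, 48, 48]
Key observation: The state at step 11, [48, 20, 48, 48, 48, 18, 18, 19], reappears at step 13: the system is in a cycle of period 2 from step 11 on.  Therefore the state at step 1480 equals the state at step 11 + ((1480 - 11) mod 2) = 12, which is [19, 48, 20, 19, 19, 48, 48, 48].

Derivation:
t=0: [23, 31, 6, 4, 2, 35, 51, 39]
t=1: [50, 14, 29, 27, 27, 12, 18, 14]
t=2: [18, 39, 12, 8, 9, 39, 46, 40]
t=3: [45, 16, 36, 33, 35, 13, 16, 15]
t=4: [17, 43, 15, 13, 14, 41, 45, 42]
t=5: [45, 18, 41, 40, 41, 15, 16, 17]
t=6: [18, 45, 17, 16, 16, 44, 45, 45]
t=7: [47, 19, 44, 44, 45, 17, 17, 18]
t=8: [19, 46, 19, 18, 18, 46, 46, 47]
t=9: [48, 19, 47, 47, 47, 17, 17, 19]
t=10: [19, 47, 20, 19, 19, 47, 47, 48]
t=11: [48, 20, 48, 48, 48, 18, 18, 19]
t=12: [19, 48, 20, 19, 19, 48, 48, 48]
t=13: [48, 20, 48, 48, 48, 18, 18, 19]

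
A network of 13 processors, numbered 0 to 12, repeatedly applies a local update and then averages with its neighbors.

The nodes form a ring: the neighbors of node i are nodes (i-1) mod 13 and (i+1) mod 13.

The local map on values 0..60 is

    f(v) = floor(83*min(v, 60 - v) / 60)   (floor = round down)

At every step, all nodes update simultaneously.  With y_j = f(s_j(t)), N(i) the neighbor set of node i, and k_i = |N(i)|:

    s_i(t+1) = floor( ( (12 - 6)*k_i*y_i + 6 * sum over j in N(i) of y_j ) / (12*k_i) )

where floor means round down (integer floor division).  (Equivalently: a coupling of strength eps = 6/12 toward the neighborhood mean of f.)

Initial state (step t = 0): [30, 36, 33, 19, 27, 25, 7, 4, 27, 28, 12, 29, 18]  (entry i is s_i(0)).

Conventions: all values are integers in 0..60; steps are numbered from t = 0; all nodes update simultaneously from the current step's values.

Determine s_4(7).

Simulating step by step:
t=0: [30, 36, 33, 19, 27, 25, 7, 4, 27, 28, 12, 29, 18]
t=1: [34, 36, 33, 31, 33, 28, 14, 14, 29, 32, 27, 30, 32]
t=2: [35, 34, 36, 38, 38, 33, 23, 24, 34, 38, 38, 39, 38]
t=3: [33, 34, 32, 30, 31, 33, 33, 33, 33, 31, 29, 29, 30]
t=4: [37, 36, 38, 40, 39, 37, 37, 37, 37, 39, 40, 40, 39]
t=5: [31, 31, 30, 28, 29, 30, 31, 31, 30, 29, 27, 27, 29]
t=6: [40, 40, 40, 39, 39, 40, 40, 40, 40, 39, 37, 37, 39]
t=7: [27, 27, 27, 28, 28, 27, 27, 27, 27, 29, 30, 30, 29]

Answer: s_4(7) = 28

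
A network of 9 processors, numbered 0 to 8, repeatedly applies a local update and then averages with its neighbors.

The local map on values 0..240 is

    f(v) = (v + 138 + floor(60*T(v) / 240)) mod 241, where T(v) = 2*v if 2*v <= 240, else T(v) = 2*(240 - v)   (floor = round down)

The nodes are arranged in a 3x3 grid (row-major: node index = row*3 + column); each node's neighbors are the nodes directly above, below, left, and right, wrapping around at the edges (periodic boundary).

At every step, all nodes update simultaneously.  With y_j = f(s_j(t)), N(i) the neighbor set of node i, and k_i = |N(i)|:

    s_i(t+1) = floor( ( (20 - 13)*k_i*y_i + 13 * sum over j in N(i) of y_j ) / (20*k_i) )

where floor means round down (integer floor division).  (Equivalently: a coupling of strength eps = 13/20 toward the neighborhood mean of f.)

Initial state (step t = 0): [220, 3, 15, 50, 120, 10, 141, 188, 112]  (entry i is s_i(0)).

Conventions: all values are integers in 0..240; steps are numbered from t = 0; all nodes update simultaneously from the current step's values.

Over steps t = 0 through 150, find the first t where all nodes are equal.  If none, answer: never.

Answer: 9
Key observation: Synchronization is absorbing here: once all nodes are equal they stay equal, and step 9 is the first all-equal step.

Derivation:
t=0: [220, 3, 15, 50, 120, 10, 141, 188, 112]  (not all equal)
t=1: [142, 126, 135, 146, 127, 137, 114, 99, 105]  (not all equal)
t=2: [83, 76, 79, 83, 76, 79, 68, 61, 64]  (not all equal)
t=3: [53, 48, 50, 53, 48, 50, 166, 160, 162]  (not all equal)
t=4: [196, 193, 194, 196, 193, 194, 137, 134, 135]  (not all equal)
t=5: [109, 108, 109, 109, 108, 109, 94, 93, 93]  (not all equal)
t=6: [56, 55, 55, 56, 55, 55, 44, 43, 44]  (not all equal)
t=7: [218, 217, 217, 218, 217, 217, 209, 208, 208]  (not all equal)
t=8: [124, 124, 124, 124, 124, 124, 122, 122, 122]  (not all equal)
t=9: [78, 78, 78, 78, 78, 78, 78, 78, 78]  (all equal)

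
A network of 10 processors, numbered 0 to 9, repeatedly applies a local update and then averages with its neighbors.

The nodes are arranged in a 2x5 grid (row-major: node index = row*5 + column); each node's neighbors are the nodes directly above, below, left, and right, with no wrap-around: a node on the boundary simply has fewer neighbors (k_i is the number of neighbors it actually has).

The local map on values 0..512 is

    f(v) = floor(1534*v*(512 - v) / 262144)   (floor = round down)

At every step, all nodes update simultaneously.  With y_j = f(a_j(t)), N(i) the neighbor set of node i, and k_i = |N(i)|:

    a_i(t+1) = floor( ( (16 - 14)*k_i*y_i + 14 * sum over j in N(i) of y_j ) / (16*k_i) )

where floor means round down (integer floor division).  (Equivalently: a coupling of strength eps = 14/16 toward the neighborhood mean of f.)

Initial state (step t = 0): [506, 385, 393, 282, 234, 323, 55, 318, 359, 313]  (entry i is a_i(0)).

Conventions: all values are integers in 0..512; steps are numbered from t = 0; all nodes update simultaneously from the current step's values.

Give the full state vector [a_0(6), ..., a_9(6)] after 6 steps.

Simulating step by step:
t=0: [506, 385, 393, 282, 234, 323, 55, 318, 359, 313]
t=1: [283, 163, 333, 331, 372, 116, 311, 261, 362, 352]
t=2: [309, 360, 354, 326, 335, 359, 332, 348, 349, 312]
t=3: [326, 344, 334, 337, 357, 353, 327, 335, 348, 342]
t=4: [335, 349, 343, 335, 340, 350, 339, 344, 342, 329]
t=5: [333, 341, 338, 341, 348, 342, 334, 340, 344, 342]
t=6: [341, 345, 341, 338, 339, 346, 341, 342, 340, 336]

Answer: [341, 345, 341, 338, 339, 346, 341, 342, 340, 336]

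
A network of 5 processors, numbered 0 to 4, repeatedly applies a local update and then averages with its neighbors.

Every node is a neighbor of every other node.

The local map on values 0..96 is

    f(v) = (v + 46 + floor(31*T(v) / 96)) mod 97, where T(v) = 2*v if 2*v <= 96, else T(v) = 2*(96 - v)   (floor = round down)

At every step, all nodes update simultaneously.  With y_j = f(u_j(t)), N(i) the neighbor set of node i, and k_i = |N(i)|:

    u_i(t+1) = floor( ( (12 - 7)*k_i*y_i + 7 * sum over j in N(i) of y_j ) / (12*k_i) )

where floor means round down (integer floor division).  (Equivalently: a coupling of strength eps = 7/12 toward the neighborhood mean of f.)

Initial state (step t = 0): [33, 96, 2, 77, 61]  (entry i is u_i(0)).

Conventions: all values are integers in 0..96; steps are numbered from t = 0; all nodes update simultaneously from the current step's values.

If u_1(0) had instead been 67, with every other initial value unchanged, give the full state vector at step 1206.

Simulating step by step:
t=0: [33, 67, 2, 77, 61]
t=1: [23, 31, 36, 33, 31]
t=2: [36, 13, 15, 14, 13]
t=3: [43, 59, 59, 59, 59]
t=4: [26, 29, 29, 29, 29]
t=5: [90, 92, 92, 92, 92]
t=6: [42, 42, 42, 42, 42]
t=7: [18, 18, 18, 18, 18]
t=8: [75, 75, 75, 75, 75]
t=9: [37, 37, 37, 37, 37]
t=10: [9, 9, 9, 9, 9]
t=11: [60, 60, 60, 60, 60]
t=12: [32, 32, 32, 32, 32]
t=13: [1, 1, 1, 1, 1]
t=14: [47, 47, 47, 47, 47]
t=15: [26, 26, 26, 26, 26]
t=16: [88, 88, 88, 88, 88]
t=17: [42, 42, 42, 42, 42]

Answer: [18, 18, 18, 18, 18]
Key observation: The state at step 6, [42, 42, 42, 42, 42], reappears at step 17: the system is in a cycle of period 11 from step 6 on.  Therefore the state at step 1206 equals the state at step 6 + ((1206 - 6) mod 11) = 7, which is [18, 18, 18, 18, 18].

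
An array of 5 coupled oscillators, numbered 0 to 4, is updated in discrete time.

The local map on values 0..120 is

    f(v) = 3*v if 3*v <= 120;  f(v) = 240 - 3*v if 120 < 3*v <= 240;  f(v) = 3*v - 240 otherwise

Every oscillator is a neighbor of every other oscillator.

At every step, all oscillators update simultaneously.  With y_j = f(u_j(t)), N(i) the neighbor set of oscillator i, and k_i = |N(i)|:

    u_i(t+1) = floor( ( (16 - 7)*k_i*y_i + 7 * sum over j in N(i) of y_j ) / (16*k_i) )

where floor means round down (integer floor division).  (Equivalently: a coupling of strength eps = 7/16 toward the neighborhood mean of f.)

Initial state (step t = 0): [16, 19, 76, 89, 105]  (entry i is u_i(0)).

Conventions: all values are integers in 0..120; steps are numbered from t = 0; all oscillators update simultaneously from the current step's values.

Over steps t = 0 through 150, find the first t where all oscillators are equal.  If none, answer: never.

Simulating step by step:
t=0: [16, 19, 76, 89, 105]  (not all equal)
t=1: [45, 49, 29, 36, 57]  (not all equal)
t=2: [98, 92, 89, 99, 81]  (not all equal)
t=3: [43, 35, 31, 45, 20]  (not all equal)
t=4: [102, 99, 93, 99, 79]  (not all equal)
t=5: [54, 50, 41, 50, 25]  (not all equal)
t=6: [84, 90, 102, 90, 83]  (not all equal)
t=7: [21, 29, 45, 29, 20]  (not all equal)
t=8: [72, 83, 91, 83, 71]  (not all equal)
t=9: [22, 15, 26, 15, 23]  (not all equal)
t=10: [63, 53, 68, 53, 64]  (not all equal)
t=11: [55, 69, 48, 69, 54]  (not all equal)
t=12: [68, 49, 77, 49, 69]  (not all equal)
t=13: [45, 71, 32, 71, 43]  (not all equal)
t=14: [87, 52, 83, 52, 90]  (not all equal)
t=15: [34, 63, 29, 63, 38]  (not all equal)
t=16: [90, 67, 83, 67, 95]  (not all equal)
t=17: [31, 35, 21, 35, 38]  (not all equal)
t=18: [94, 100, 81, 100, 104]  (not all equal)
t=19: [44, 53, 27, 53, 58]  (not all equal)
t=20: [94, 82, 82, 82, 75]  (not all equal)
t=21: [27, 10, 10, 10, 15]  (not all equal)
t=22: [60, 37, 37, 37, 44]  (not all equal)
t=23: [81, 105, 105, 105, 103]  (not all equal)
t=24: [33, 66, 66, 66, 63]  (not all equal)
t=25: [75, 49, 49, 49, 53]  (not all equal)
t=26: [47, 83, 83, 83, 77]  (not all equal)
t=27: [59, 18, 18, 18, 18]  (not all equal)
t=28: [59, 54, 54, 54, 54]  (not all equal)
t=29: [69, 76, 76, 76, 76]  (not all equal)
t=30: [23, 14, 14, 14, 14]  (not all equal)
t=31: [57, 44, 44, 44, 44]  (not all equal)
t=32: [86, 103, 103, 103, 103]  (not all equal)
t=33: [40, 63, 63, 63, 63]  (not all equal)
t=34: [89, 58, 58, 58, 58]  (not all equal)
t=35: [44, 61, 61, 61, 61]  (not all equal)
t=36: [85, 62, 62, 62, 62]  (not all equal)
t=37: [32, 49, 49, 49, 49]  (not all equal)
t=38: [94, 93, 93, 93, 93]  (not all equal)
t=39: [40, 39, 39, 39, 39]  (not all equal)
t=40: [118, 117, 117, 117, 117]  (not all equal)
t=41: [112, 111, 111, 111, 111]  (not all equal)
t=42: [94, 93, 93, 93, 93]  (not all equal)

Answer: never
Key observation: The state at step 38 reappears at step 42 — the system is in a cycle of period 4 from step 38 on.  No step 0..42 is synchronized, and the cycle repeats forever, so no step up to 150 (or ever) has all oscillators equal.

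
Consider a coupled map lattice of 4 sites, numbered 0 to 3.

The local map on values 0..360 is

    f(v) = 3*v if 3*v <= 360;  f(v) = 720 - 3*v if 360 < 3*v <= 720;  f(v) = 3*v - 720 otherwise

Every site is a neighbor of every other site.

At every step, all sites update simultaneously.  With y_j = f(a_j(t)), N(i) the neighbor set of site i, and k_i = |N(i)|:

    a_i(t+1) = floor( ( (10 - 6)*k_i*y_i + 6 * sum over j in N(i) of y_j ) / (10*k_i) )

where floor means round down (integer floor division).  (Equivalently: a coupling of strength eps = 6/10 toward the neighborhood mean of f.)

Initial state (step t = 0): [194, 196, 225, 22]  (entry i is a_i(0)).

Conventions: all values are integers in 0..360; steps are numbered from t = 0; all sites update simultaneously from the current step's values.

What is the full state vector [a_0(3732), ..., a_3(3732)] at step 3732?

Answer: [91, 90, 90, 90]
Key observation: The state at step 22, [91, 90, 90, 90], reappears at step 24: the system is in a cycle of period 2 from step 22 on.  Therefore the state at step 3732 equals the state at step 22 + ((3732 - 22) mod 2) = 22, which is [91, 90, 90, 90].

Derivation:
t=0: [194, 196, 225, 22]
t=1: [103, 102, 85, 89]
t=2: [289, 288, 278, 280]
t=3: [134, 133, 127, 129]
t=4: [325, 326, 330, 328]
t=5: [260, 261, 263, 262]
t=6: [63, 64, 65, 64]
t=7: [191, 192, 192, 192]
t=8: [145, 144, 144, 144]
t=9: [286, 287, 287, 287]
t=10: [139, 140, 140, 140]
t=11: [301, 300, 300, 300]
t=12: [181, 180, 180, 180]
t=13: [178, 179, 179, 179]
t=14: [184, 183, 183, 183]
t=15: [169, 170, 170, 170]
t=16: [211, 210, 210, 210]
t=17: [88, 89, 89, 89]
t=18: [265, 266, 266, 266]
t=19: [76, 77, 77, 77]
t=20: [229, 230, 230, 230]
t=21: [31, 30, 30, 30]
t=22: [91, 90, 90, 90]
t=23: [271, 270, 270, 270]
t=24: [91, 90, 90, 90]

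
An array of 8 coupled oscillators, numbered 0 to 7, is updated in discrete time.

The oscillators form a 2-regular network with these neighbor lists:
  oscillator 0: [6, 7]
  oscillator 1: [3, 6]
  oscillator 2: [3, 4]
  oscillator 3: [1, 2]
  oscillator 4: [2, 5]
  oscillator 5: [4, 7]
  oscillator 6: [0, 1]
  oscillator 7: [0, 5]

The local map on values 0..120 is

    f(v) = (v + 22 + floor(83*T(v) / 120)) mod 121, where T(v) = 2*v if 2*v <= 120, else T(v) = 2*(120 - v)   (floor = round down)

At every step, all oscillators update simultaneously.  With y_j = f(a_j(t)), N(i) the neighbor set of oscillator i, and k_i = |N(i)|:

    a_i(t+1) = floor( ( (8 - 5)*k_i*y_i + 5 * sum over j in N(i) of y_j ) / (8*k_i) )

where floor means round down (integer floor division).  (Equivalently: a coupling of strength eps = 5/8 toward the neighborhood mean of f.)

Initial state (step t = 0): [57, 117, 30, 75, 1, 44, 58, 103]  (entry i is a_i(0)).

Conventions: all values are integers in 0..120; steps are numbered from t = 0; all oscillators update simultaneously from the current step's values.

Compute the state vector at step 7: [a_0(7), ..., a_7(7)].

Simulating step by step:
t=0: [57, 117, 30, 75, 1, 44, 58, 103]
t=1: [34, 32, 54, 50, 39, 17, 32, 22]
t=2: [92, 73, 52, 47, 71, 82, 99, 79]
t=3: [31, 27, 25, 24, 33, 36, 32, 34]
t=4: [98, 87, 86, 81, 96, 103, 93, 101]
t=5: [29, 33, 33, 34, 30, 28, 31, 28]
t=6: [91, 99, 98, 101, 93, 89, 95, 88]
t=7: [31, 29, 29, 28, 30, 32, 30, 32]

Answer: [31, 29, 29, 28, 30, 32, 30, 32]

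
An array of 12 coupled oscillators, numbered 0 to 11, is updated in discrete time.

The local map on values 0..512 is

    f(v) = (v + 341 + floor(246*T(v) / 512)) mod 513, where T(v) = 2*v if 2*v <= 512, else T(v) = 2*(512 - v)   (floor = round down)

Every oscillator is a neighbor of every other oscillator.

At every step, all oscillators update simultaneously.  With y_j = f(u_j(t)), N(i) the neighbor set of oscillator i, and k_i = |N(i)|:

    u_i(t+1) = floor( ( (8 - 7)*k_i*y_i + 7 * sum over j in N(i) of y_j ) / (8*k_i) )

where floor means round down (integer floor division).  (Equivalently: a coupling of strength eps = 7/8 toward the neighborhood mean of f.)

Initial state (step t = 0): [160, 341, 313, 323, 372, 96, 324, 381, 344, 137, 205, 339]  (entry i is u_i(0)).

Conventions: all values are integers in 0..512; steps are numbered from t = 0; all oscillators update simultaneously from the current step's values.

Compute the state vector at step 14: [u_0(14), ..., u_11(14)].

Simulating step by step:
t=0: [160, 341, 313, 323, 372, 96, 324, 381, 344, 137, 205, 339]
t=1: [256, 265, 265, 265, 265, 250, 265, 265, 265, 254, 260, 265]
t=2: [328, 328, 328, 328, 328, 328, 328, 328, 328, 328, 328, 328]
t=3: [332, 332, 332, 332, 332, 332, 332, 332, 332, 332, 332, 332]
t=4: [332, 332, 332, 332, 332, 332, 332, 332, 332, 332, 332, 332]
t=5: [332, 332, 332, 332, 332, 332, 332, 332, 332, 332, 332, 332]
t=6: [332, 332, 332, 332, 332, 332, 332, 332, 332, 332, 332, 332]
t=7: [332, 332, 332, 332, 332, 332, 332, 332, 332, 332, 332, 332]
t=8: [332, 332, 332, 332, 332, 332, 332, 332, 332, 332, 332, 332]
t=9: [332, 332, 332, 332, 332, 332, 332, 332, 332, 332, 332, 332]
t=10: [332, 332, 332, 332, 332, 332, 332, 332, 332, 332, 332, 332]
t=11: [332, 332, 332, 332, 332, 332, 332, 332, 332, 332, 332, 332]
t=12: [332, 332, 332, 332, 332, 332, 332, 332, 332, 332, 332, 332]
t=13: [332, 332, 332, 332, 332, 332, 332, 332, 332, 332, 332, 332]
t=14: [332, 332, 332, 332, 332, 332, 332, 332, 332, 332, 332, 332]

Answer: [332, 332, 332, 332, 332, 332, 332, 332, 332, 332, 332, 332]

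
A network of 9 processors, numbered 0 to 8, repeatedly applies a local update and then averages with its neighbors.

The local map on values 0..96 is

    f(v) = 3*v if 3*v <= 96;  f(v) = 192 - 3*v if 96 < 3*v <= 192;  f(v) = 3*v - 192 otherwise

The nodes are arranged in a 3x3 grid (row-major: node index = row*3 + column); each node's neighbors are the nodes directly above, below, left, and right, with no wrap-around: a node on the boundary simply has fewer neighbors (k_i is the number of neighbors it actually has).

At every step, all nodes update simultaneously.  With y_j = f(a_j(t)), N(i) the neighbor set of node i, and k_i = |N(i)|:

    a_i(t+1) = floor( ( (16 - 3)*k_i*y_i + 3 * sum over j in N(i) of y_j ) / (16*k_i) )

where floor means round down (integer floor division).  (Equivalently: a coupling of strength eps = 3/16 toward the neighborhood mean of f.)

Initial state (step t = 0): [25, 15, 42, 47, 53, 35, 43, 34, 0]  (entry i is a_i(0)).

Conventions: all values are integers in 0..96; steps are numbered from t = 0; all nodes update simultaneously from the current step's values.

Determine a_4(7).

Simulating step by step:
t=0: [25, 15, 42, 47, 53, 35, 43, 34, 0]
t=1: [69, 47, 66, 52, 39, 76, 64, 79, 16]
t=2: [20, 47, 13, 34, 68, 37, 7, 44, 46]
t=3: [61, 48, 44, 78, 22, 72, 31, 54, 57]
t=4: [15, 47, 55, 44, 60, 28, 82, 35, 22]
t=5: [46, 46, 34, 55, 22, 74, 57, 78, 69]
t=6: [51, 57, 81, 30, 60, 35, 23, 40, 18]
t=7: [42, 23, 51, 80, 22, 78, 71, 66, 58]

Answer: a_4(7) = 22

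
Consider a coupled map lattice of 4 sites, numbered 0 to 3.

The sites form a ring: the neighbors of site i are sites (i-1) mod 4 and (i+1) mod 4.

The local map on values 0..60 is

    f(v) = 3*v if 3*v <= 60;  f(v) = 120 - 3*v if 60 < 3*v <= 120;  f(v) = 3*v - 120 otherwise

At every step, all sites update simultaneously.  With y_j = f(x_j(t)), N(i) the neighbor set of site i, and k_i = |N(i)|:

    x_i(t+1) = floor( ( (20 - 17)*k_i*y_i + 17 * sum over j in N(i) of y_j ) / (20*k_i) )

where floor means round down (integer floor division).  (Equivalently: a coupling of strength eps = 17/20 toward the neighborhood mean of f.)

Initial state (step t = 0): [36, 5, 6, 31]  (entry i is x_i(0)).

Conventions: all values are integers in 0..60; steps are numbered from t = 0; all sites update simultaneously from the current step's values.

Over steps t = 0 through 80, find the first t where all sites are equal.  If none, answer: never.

Simulating step by step:
t=0: [36, 5, 6, 31]  (not all equal)
t=1: [19, 15, 20, 16]  (not all equal)
t=2: [48, 56, 48, 56]  (not all equal)
t=3: [44, 27, 44, 27]  (not all equal)
t=4: [34, 16, 34, 16]  (not all equal)
t=5: [43, 22, 43, 22]  (not all equal)
t=6: [47, 15, 47, 15]  (not all equal)
t=7: [41, 24, 41, 24]  (not all equal)
t=8: [41, 9, 41, 9]  (not all equal)
t=9: [23, 6, 23, 6]  (not all equal)
t=10: [22, 46, 22, 46]  (not all equal)
t=11: [23, 48, 23, 48]  (not all equal)
t=12: [28, 46, 28, 46]  (not all equal)
t=13: [20, 33, 20, 33]  (not all equal)
t=14: [26, 54, 26, 54]  (not all equal)
t=15: [42, 42, 42, 42]  (all equal)

Answer: 15
Key observation: Synchronization is absorbing here: once all sites are equal they stay equal, and step 15 is the first all-equal step.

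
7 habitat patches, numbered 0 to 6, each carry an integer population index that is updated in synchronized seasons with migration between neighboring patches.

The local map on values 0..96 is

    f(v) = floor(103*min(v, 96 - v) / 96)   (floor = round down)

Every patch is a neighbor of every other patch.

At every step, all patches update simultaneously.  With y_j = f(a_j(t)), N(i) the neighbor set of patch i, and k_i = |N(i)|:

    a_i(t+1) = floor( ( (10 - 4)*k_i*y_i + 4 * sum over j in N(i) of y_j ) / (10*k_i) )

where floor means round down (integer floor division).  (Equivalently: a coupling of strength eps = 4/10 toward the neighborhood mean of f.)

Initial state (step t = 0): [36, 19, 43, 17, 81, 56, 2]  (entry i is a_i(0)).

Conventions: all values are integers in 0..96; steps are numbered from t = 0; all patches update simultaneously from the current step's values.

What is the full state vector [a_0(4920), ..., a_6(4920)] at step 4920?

Answer: [48, 48, 48, 48, 48, 48, 48]
Key observation: The state at step 14, [48, 48, 48, 48, 48, 48, 48], reappears at step 16: the system is in a cycle of period 2 from step 14 on.  Therefore the state at step 4920 equals the state at step 14 + ((4920 - 14) mod 2) = 14, which is [48, 48, 48, 48, 48, 48, 48].

Derivation:
t=0: [36, 19, 43, 17, 81, 56, 2]
t=1: [32, 22, 36, 21, 20, 34, 13]
t=2: [30, 24, 32, 24, 23, 31, 19]
t=3: [29, 26, 31, 26, 25, 30, 23]
t=4: [29, 27, 30, 27, 27, 30, 26]
t=5: [30, 28, 30, 28, 28, 30, 28]
t=6: [31, 30, 31, 30, 30, 31, 30]
t=7: [32, 32, 32, 32, 32, 32, 32]
t=8: [34, 34, 34, 34, 34, 34, 34]
t=9: [36, 36, 36, 36, 36, 36, 36]
t=10: [38, 38, 38, 38, 38, 38, 38]
t=11: [40, 40, 40, 40, 40, 40, 40]
t=12: [42, 42, 42, 42, 42, 42, 42]
t=13: [45, 45, 45, 45, 45, 45, 45]
t=14: [48, 48, 48, 48, 48, 48, 48]
t=15: [51, 51, 51, 51, 51, 51, 51]
t=16: [48, 48, 48, 48, 48, 48, 48]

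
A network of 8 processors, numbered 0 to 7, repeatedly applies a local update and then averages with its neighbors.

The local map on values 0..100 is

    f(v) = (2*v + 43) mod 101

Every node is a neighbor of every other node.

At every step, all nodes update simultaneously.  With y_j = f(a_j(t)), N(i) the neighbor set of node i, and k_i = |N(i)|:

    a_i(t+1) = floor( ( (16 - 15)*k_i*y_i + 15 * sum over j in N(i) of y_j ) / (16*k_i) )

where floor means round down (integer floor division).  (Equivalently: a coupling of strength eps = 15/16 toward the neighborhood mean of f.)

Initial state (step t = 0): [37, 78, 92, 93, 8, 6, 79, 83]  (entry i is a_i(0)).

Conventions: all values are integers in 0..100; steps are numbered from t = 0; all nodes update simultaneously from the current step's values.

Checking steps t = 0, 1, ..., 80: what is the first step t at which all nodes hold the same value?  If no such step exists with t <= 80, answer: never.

Simulating step by step:
t=0: [37, 78, 92, 93, 8, 6, 79, 83]  (not all equal)
t=1: [50, 44, 50, 49, 47, 47, 44, 51]  (not all equal)
t=2: [37, 38, 37, 37, 37, 37, 38, 37]  (not all equal)
t=3: [16, 16, 16, 16, 16, 16, 16, 16]  (all equal)

Answer: 3
Key observation: Synchronization is absorbing here: once all nodes are equal they stay equal, and step 3 is the first all-equal step.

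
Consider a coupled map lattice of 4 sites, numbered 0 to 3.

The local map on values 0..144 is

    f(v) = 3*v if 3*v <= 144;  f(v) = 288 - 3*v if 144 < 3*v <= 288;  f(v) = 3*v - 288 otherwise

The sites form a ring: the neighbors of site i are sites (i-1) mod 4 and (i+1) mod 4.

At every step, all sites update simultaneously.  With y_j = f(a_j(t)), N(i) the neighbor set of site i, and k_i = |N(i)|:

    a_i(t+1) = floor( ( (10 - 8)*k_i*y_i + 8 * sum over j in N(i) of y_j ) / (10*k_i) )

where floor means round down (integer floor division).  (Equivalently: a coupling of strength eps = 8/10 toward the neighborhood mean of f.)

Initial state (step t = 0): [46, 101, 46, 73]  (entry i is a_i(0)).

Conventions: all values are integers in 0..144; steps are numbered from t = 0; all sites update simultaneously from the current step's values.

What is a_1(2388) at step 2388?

Simulating step by step:
t=0: [46, 101, 46, 73]
t=1: [61, 113, 61, 124]
t=2: [75, 94, 75, 100]
t=3: [19, 51, 19, 52]
t=4: [118, 72, 118, 72]
t=5: [70, 67, 70, 67]
t=6: [85, 79, 85, 79]
t=7: [47, 36, 47, 36]
t=8: [114, 134, 114, 134]
t=9: [102, 66, 102, 66]
t=10: [75, 32, 75, 32]
t=11: [89, 69, 89, 69]
t=12: [69, 33, 69, 33]
t=13: [95, 84, 95, 84]
t=14: [29, 9, 29, 9]
t=15: [39, 75, 39, 75]
t=16: [73, 106, 73, 106]
t=17: [37, 61, 37, 61]
t=18: [106, 109, 106, 109]
t=19: [37, 31, 37, 31]
t=20: [96, 107, 96, 107]
t=21: [26, 6, 26, 6]
t=22: [30, 66, 30, 66]
t=23: [90, 90, 90, 90]
t=24: [18, 18, 18, 18]
t=25: [54, 54, 54, 54]
t=26: [126, 126, 126, 126]
t=27: [90, 90, 90, 90]

Answer: a_1(2388) = 18
Key observation: The state at step 23, [90, 90, 90, 90], reappears at step 27: the system is in a cycle of period 4 from step 23 on.  Therefore the state at step 2388 equals the state at step 23 + ((2388 - 23) mod 4) = 24, which is [18, 18, 18, 18].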